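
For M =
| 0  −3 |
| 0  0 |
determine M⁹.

M is strictly triangular, hence nilpotent: M² = 0, so M⁹ = 0.

[[0, 0], [0, 0]]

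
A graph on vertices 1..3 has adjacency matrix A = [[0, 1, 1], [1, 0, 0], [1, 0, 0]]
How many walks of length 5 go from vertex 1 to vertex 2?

The number of length-5 walks from vertex 1 to vertex 2 is entry (1,2) of A⁵, where A is the adjacency matrix.
A² = [[2, 0, 0], [0, 1, 1], [0, 1, 1]]
A³ = [[0, 2, 2], [2, 0, 0], [2, 0, 0]]
A⁴ = [[4, 0, 0], [0, 2, 2], [0, 2, 2]]
A⁵ = [[0, 4, 4], [4, 0, 0], [4, 0, 0]]

4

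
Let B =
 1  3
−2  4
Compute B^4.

[[−125, 75], [−50, −50]]

B^2 = [[−5, 15], [−10, 10]]
B^3 = [[−35, 45], [−30, 10]]
B^4 = [[−125, 75], [−50, −50]]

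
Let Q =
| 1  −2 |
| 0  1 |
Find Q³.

Q = I + N where N = [[0, −2], [0, 0]] is strictly upper-triangular, so N² = 0.
(I + N)³ = I + 3·N = [[1, −6], [0, 1]].

[[1, −6], [0, 1]]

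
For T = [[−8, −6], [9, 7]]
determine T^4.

tr T = −1 and det T = −2, so the characteristic polynomial is λ² − (−1)λ + (−2) with roots 1 and −2.
Eigenvectors give P = [[−2, −1], [3, 1]] with P⁻¹ = [[1, 1], [−3, −2]], and T = P·diag(1, −2)·P⁻¹.
Then T^4 = P·diag(1, 16)·P⁻¹ = [[−2, −16], [3, 16]] · [[1, 1], [−3, −2]] = [[46, 30], [−45, −29]].

[[46, 30], [−45, −29]]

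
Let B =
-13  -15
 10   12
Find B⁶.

[[2059, 1995], [-1330, -1266]]

tr B = -1 and det B = -6, so the characteristic polynomial is λ² − (-1)λ + (-6) with roots 2 and -3.
Eigenvectors give P = [[-1, -3], [1, 2]] with P⁻¹ = [[2, 3], [-1, -1]], and B = P·diag(2, -3)·P⁻¹.
Then B⁶ = P·diag(64, 729)·P⁻¹ = [[-64, -2187], [64, 1458]] · [[2, 3], [-1, -1]] = [[2059, 1995], [-1330, -1266]].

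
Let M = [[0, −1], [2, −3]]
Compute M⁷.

[[126, −127], [254, −255]]

tr M = −3 and det M = 2, so the characteristic polynomial is λ² − (−3)λ + (2) with roots −2 and −1.
Eigenvectors give P = [[−1, 1], [−2, 1]] with P⁻¹ = [[1, −1], [2, −1]], and M = P·diag(−2, −1)·P⁻¹.
Then M⁷ = P·diag(−128, −1)·P⁻¹ = [[128, −1], [256, −1]] · [[1, −1], [2, −1]] = [[126, −127], [254, −255]].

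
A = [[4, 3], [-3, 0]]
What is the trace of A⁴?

A² = [[7, 12], [-12, -9]]
A³ = [[-8, 21], [-21, -36]]
A⁴ = [[-95, -24], [24, -63]]

-158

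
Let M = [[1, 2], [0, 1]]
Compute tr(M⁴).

M = I + N where N = [[0, 2], [0, 0]] is strictly upper-triangular, so N² = 0.
(I + N)⁴ = I + 4·N = [[1, 8], [0, 1]].

2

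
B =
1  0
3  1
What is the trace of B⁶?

2

B = I + N where N = [[0, 0], [3, 0]] is strictly lower-triangular, so N² = 0.
(I + N)⁶ = I + 6·N = [[1, 0], [18, 1]].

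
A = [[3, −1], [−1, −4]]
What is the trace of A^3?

−40

A^2 = [[10, 1], [1, 17]]
A^3 = [[29, −14], [−14, −69]]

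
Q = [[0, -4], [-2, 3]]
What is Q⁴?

[[136, -300], [-150, 361]]

Q² = [[8, -12], [-6, 17]]
Q³ = [[24, -68], [-34, 75]]
Q⁴ = [[136, -300], [-150, 361]]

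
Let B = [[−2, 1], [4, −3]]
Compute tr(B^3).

−95

B^2 = [[8, −5], [−20, 13]]
B^3 = [[−36, 23], [92, −59]]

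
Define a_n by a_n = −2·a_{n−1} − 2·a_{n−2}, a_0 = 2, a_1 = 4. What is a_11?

256

With companion matrix B = [[−2, −2], [1, 0]], [a_n, a_{n−1}]ᵀ = B·[a_{n−1}, a_{n−2}]ᵀ, so [a_11, a_10]ᵀ = B¹⁰·[a_1, a_0]ᵀ.
B¹⁰ = [[32, 64], [−32, −32]], giving [a_11, a_10]ᵀ = [[256], [−192]].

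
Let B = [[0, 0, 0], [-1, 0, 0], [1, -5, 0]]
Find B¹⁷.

B is strictly triangular, hence nilpotent: B³ = 0, so B¹⁷ = 0.

[[0, 0, 0], [0, 0, 0], [0, 0, 0]]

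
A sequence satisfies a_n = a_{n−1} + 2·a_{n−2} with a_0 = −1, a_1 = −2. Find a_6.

With companion matrix C = [[1, 2], [1, 0]], [a_n, a_{n−1}]ᵀ = C·[a_{n−1}, a_{n−2}]ᵀ, so [a_6, a_5]ᵀ = C⁵·[a_1, a_0]ᵀ.
C⁵ = [[21, 22], [11, 10]], giving [a_6, a_5]ᵀ = [[−64], [−32]].

−64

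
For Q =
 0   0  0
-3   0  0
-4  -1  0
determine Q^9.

[[0, 0, 0], [0, 0, 0], [0, 0, 0]]

Q is strictly triangular, hence nilpotent: Q^3 = 0, so Q^9 = 0.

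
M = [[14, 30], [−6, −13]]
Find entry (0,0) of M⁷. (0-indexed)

tr M = 1 and det M = −2, so the characteristic polynomial is λ² − (1)λ + (−2) with roots −1 and 2.
Eigenvectors give P = [[−2, 5], [1, −2]] with P⁻¹ = [[2, 5], [1, 2]], and M = P·diag(−1, 2)·P⁻¹.
Then M⁷ = P·diag(−1, 128)·P⁻¹ = [[2, 640], [−1, −256]] · [[2, 5], [1, 2]] = [[644, 1290], [−258, −517]].

644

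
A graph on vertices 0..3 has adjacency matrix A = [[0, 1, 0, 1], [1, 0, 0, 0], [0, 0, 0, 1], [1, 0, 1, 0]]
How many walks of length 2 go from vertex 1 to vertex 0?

The number of length-2 walks from vertex 1 to vertex 0 is entry (1,0) of A², where A is the adjacency matrix.
A² = [[2, 0, 1, 0], [0, 1, 0, 1], [1, 0, 1, 0], [0, 1, 0, 2]]

0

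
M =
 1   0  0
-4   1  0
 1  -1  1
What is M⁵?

M = I + N where N = [[0, 0, 0], [-4, 0, 0], [1, -1, 0]] is strictly lower-triangular, so N³ = 0.
(I + N)⁵ = I + 5·N + 10·N² = [[1, 0, 0], [-20, 1, 0], [45, -5, 1]].

[[1, 0, 0], [-20, 1, 0], [45, -5, 1]]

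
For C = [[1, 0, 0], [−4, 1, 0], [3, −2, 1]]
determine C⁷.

[[1, 0, 0], [−28, 1, 0], [189, −14, 1]]

C = I + N where N = [[0, 0, 0], [−4, 0, 0], [3, −2, 0]] is strictly lower-triangular, so N³ = 0.
(I + N)⁷ = I + 7·N + 21·N² = [[1, 0, 0], [−28, 1, 0], [189, −14, 1]].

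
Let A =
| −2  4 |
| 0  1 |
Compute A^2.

[[4, −4], [0, 1]]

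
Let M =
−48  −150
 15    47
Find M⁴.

tr M = −1 and det M = −6, so the characteristic polynomial is λ² − (−1)λ + (−6) with roots 2 and −3.
Eigenvectors give P = [[−3, 10], [1, −3]] with P⁻¹ = [[3, 10], [1, 3]], and M = P·diag(2, −3)·P⁻¹.
Then M⁴ = P·diag(16, 81)·P⁻¹ = [[−48, 810], [16, −243]] · [[3, 10], [1, 3]] = [[666, 1950], [−195, −569]].

[[666, 1950], [−195, −569]]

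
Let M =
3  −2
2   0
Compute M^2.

[[5, −6], [6, −4]]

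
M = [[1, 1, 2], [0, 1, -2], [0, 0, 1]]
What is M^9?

M = I + N where N = [[0, 1, 2], [0, 0, -2], [0, 0, 0]] is strictly upper-triangular, so N^3 = 0.
(I + N)^9 = I + 9·N + 36·N^2 = [[1, 9, -54], [0, 1, -18], [0, 0, 1]].

[[1, 9, -54], [0, 1, -18], [0, 0, 1]]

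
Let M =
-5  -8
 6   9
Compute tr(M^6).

730

tr M = 4 and det M = 3, so the characteristic polynomial is λ² − (4)λ + (3) with roots 3 and 1.
Eigenvectors give P = [[-1, 4], [1, -3]] with P⁻¹ = [[3, 4], [1, 1]], and M = P·diag(3, 1)·P⁻¹.
Then M^6 = P·diag(729, 1)·P⁻¹ = [[-729, 4], [729, -3]] · [[3, 4], [1, 1]] = [[-2183, -2912], [2184, 2913]].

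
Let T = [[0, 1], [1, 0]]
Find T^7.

[[0, 1], [1, 0]]

T² = I (check: tr T = 0 and det T = -1), so T^7 = T since 7 is odd.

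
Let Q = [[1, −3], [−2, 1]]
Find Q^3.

Q^2 = [[7, −6], [−4, 7]]
Q^3 = [[19, −27], [−18, 19]]

[[19, −27], [−18, 19]]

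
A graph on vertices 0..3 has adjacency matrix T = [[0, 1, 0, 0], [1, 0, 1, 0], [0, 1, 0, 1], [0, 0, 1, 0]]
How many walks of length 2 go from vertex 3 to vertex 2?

The number of length-2 walks from vertex 3 to vertex 2 is entry (3,2) of T², where T is the adjacency matrix.
T² = [[1, 0, 1, 0], [0, 2, 0, 1], [1, 0, 2, 0], [0, 1, 0, 1]]

0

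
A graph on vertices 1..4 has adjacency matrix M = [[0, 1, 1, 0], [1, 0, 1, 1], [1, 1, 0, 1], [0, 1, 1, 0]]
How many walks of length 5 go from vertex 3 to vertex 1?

29

The number of length-5 walks from vertex 3 to vertex 1 is entry (3,1) of M⁵, where M is the adjacency matrix.
M² = [[2, 1, 1, 2], [1, 3, 2, 1], [1, 2, 3, 1], [2, 1, 1, 2]]
M³ = [[2, 5, 5, 2], [5, 4, 5, 5], [5, 5, 4, 5], [2, 5, 5, 2]]
M⁴ = [[10, 9, 9, 10], [9, 15, 14, 9], [9, 14, 15, 9], [10, 9, 9, 10]]
M⁵ = [[18, 29, 29, 18], [29, 32, 33, 29], [29, 33, 32, 29], [18, 29, 29, 18]]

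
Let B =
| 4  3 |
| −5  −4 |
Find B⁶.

[[1, 0], [0, 1]]

B² = I (check: tr B = 0 and det B = −1), so B⁶ = I since 6 is even.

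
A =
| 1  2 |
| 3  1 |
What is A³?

[[19, 18], [27, 19]]

A² = [[7, 4], [6, 7]]
A³ = [[19, 18], [27, 19]]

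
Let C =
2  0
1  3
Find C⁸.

[[256, 0], [6305, 6561]]

tr C = 5 and det C = 6, so the characteristic polynomial is λ² − (5)λ + (6) with roots 3 and 2.
Eigenvectors give P = [[0, 1], [1, -1]] with P⁻¹ = [[1, 1], [1, 0]], and C = P·diag(3, 2)·P⁻¹.
Then C⁸ = P·diag(6561, 256)·P⁻¹ = [[0, 256], [6561, -256]] · [[1, 1], [1, 0]] = [[256, 0], [6305, 6561]].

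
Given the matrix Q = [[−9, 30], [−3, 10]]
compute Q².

[[−9, 30], [−3, 10]]

Q² = Q (a projection; rank 1, trace 1), so Q² = Q.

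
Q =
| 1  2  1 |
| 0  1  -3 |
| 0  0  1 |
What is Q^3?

[[1, 6, -15], [0, 1, -9], [0, 0, 1]]

Q = I + N where N = [[0, 2, 1], [0, 0, -3], [0, 0, 0]] is strictly upper-triangular, so N^3 = 0.
(I + N)^3 = I + 3·N + 3·N^2 = [[1, 6, -15], [0, 1, -9], [0, 0, 1]].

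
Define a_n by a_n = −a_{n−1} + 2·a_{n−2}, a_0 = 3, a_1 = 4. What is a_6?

−18

With companion matrix A = [[−1, 2], [1, 0]], [a_n, a_{n−1}]ᵀ = A·[a_{n−1}, a_{n−2}]ᵀ, so [a_6, a_5]ᵀ = A⁵·[a_1, a_0]ᵀ.
A⁵ = [[−21, 22], [11, −10]], giving [a_6, a_5]ᵀ = [[−18], [14]].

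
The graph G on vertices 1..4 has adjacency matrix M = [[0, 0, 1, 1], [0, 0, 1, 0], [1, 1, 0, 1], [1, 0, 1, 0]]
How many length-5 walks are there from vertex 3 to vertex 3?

14

The number of length-5 walks from vertex 3 to vertex 3 is entry (3,3) of M⁵, where M is the adjacency matrix.
M² = [[2, 1, 1, 1], [1, 1, 0, 1], [1, 0, 3, 1], [1, 1, 1, 2]]
M³ = [[2, 1, 4, 3], [1, 0, 3, 1], [4, 3, 2, 4], [3, 1, 4, 2]]
M⁴ = [[7, 4, 6, 6], [4, 3, 2, 4], [6, 2, 11, 6], [6, 4, 6, 7]]
M⁵ = [[12, 6, 17, 13], [6, 2, 11, 6], [17, 11, 14, 17], [13, 6, 17, 12]]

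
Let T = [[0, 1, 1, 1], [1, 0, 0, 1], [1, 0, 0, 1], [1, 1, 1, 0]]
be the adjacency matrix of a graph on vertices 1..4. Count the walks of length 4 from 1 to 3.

The number of length-4 walks from vertex 1 to vertex 3 is entry (1,3) of T⁴, where T is the adjacency matrix.
T² = [[3, 1, 1, 2], [1, 2, 2, 1], [1, 2, 2, 1], [2, 1, 1, 3]]
T³ = [[4, 5, 5, 5], [5, 2, 2, 5], [5, 2, 2, 5], [5, 5, 5, 4]]
T⁴ = [[15, 9, 9, 14], [9, 10, 10, 9], [9, 10, 10, 9], [14, 9, 9, 15]]

9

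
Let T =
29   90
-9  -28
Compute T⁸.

tr T = 1 and det T = -2, so the characteristic polynomial is λ² − (1)λ + (-2) with roots -1 and 2.
Eigenvectors give P = [[-3, 10], [1, -3]] with P⁻¹ = [[3, 10], [1, 3]], and T = P·diag(-1, 2)·P⁻¹.
Then T⁸ = P·diag(1, 256)·P⁻¹ = [[-3, 2560], [1, -768]] · [[3, 10], [1, 3]] = [[2551, 7650], [-765, -2294]].

[[2551, 7650], [-765, -2294]]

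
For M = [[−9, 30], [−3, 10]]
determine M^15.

[[−9, 30], [−3, 10]]

M² = M (a projection; rank 1, trace 1), so M^15 = M.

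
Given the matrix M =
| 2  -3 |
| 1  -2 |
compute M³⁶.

[[1, 0], [0, 1]]

M² = I (check: tr M = 0 and det M = -1), so M³⁶ = I since 36 is even.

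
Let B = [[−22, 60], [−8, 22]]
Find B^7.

tr B = 0 and det B = −4, so the characteristic polynomial is λ² − (0)λ + (−4) with roots −2 and 2.
Eigenvectors give P = [[3, −5], [1, −2]] with P⁻¹ = [[2, −5], [1, −3]], and B = P·diag(−2, 2)·P⁻¹.
Then B^7 = P·diag(−128, 128)·P⁻¹ = [[−384, −640], [−128, −256]] · [[2, −5], [1, −3]] = [[−1408, 3840], [−512, 1408]].

[[−1408, 3840], [−512, 1408]]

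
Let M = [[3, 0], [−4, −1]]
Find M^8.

tr M = 2 and det M = −3, so the characteristic polynomial is λ² − (2)λ + (−3) with roots −1 and 3.
Eigenvectors give P = [[0, −1], [1, 1]] with P⁻¹ = [[1, 1], [−1, 0]], and M = P·diag(−1, 3)·P⁻¹.
Then M^8 = P·diag(1, 6561)·P⁻¹ = [[0, −6561], [1, 6561]] · [[1, 1], [−1, 0]] = [[6561, 0], [−6560, 1]].

[[6561, 0], [−6560, 1]]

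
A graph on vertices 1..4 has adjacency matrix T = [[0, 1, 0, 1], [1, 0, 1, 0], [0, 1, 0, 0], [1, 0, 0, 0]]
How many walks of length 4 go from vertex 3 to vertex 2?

0

The number of length-4 walks from vertex 3 to vertex 2 is entry (3,2) of T⁴, where T is the adjacency matrix.
T² = [[2, 0, 1, 0], [0, 2, 0, 1], [1, 0, 1, 0], [0, 1, 0, 1]]
T³ = [[0, 3, 0, 2], [3, 0, 2, 0], [0, 2, 0, 1], [2, 0, 1, 0]]
T⁴ = [[5, 0, 3, 0], [0, 5, 0, 3], [3, 0, 2, 0], [0, 3, 0, 2]]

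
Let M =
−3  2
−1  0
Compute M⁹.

[[−1023, 1022], [−511, 510]]

tr M = −3 and det M = 2, so the characteristic polynomial is λ² − (−3)λ + (2) with roots −2 and −1.
Eigenvectors give P = [[2, 1], [1, 1]] with P⁻¹ = [[1, −1], [−1, 2]], and M = P·diag(−2, −1)·P⁻¹.
Then M⁹ = P·diag(−512, −1)·P⁻¹ = [[−1024, −1], [−512, −1]] · [[1, −1], [−1, 2]] = [[−1023, 1022], [−511, 510]].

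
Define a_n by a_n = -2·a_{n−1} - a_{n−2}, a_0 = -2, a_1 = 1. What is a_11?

With companion matrix Q = [[-2, -1], [1, 0]], [a_n, a_{n−1}]ᵀ = Q·[a_{n−1}, a_{n−2}]ᵀ, so [a_11, a_10]ᵀ = Q^10·[a_1, a_0]ᵀ.
Q^10 = [[11, 10], [-10, -9]], giving [a_11, a_10]ᵀ = [[-9], [8]].

-9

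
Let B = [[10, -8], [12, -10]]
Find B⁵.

[[160, -128], [192, -160]]

tr B = 0 and det B = -4, so the characteristic polynomial is λ² − (0)λ + (-4) with roots 2 and -2.
Eigenvectors give P = [[1, -2], [1, -3]] with P⁻¹ = [[3, -2], [1, -1]], and B = P·diag(2, -2)·P⁻¹.
Then B⁵ = P·diag(32, -32)·P⁻¹ = [[32, 64], [32, 96]] · [[3, -2], [1, -1]] = [[160, -128], [192, -160]].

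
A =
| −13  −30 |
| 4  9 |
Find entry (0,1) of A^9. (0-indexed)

tr A = −4 and det A = 3, so the characteristic polynomial is λ² − (−4)λ + (3) with roots −1 and −3.
Eigenvectors give P = [[−5, 3], [2, −1]] with P⁻¹ = [[1, 3], [2, 5]], and A = P·diag(−1, −3)·P⁻¹.
Then A^9 = P·diag(−1, −19683)·P⁻¹ = [[5, −59049], [−2, 19683]] · [[1, 3], [2, 5]] = [[−118093, −295230], [39364, 98409]].

−295230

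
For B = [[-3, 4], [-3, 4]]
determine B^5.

B² = B (a projection; rank 1, trace 1), so B^5 = B.

[[-3, 4], [-3, 4]]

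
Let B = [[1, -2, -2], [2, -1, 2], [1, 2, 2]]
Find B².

[[-5, -4, -10], [2, 1, -2], [7, 0, 6]]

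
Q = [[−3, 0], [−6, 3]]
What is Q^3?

tr Q = 0 and det Q = −9, so the characteristic polynomial is λ² − (0)λ + (−9) with roots 3 and −3.
Eigenvectors give P = [[0, −1], [−1, −1]] with P⁻¹ = [[1, −1], [−1, 0]], and Q = P·diag(3, −3)·P⁻¹.
Then Q^3 = P·diag(27, −27)·P⁻¹ = [[0, 27], [−27, 27]] · [[1, −1], [−1, 0]] = [[−27, 0], [−54, 27]].

[[−27, 0], [−54, 27]]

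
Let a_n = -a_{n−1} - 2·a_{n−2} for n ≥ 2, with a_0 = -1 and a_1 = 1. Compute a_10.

With companion matrix T = [[-1, -2], [1, 0]], [a_n, a_{n−1}]ᵀ = T·[a_{n−1}, a_{n−2}]ᵀ, so [a_10, a_9]ᵀ = T^9·[a_1, a_0]ᵀ.
T^9 = [[11, 34], [-17, -6]], giving [a_10, a_9]ᵀ = [[-23], [-11]].

-23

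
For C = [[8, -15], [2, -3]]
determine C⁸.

[[38086, -94575], [12610, -31269]]

tr C = 5 and det C = 6, so the characteristic polynomial is λ² − (5)λ + (6) with roots 3 and 2.
Eigenvectors give P = [[3, 5], [1, 2]] with P⁻¹ = [[2, -5], [-1, 3]], and C = P·diag(3, 2)·P⁻¹.
Then C⁸ = P·diag(6561, 256)·P⁻¹ = [[19683, 1280], [6561, 512]] · [[2, -5], [-1, 3]] = [[38086, -94575], [12610, -31269]].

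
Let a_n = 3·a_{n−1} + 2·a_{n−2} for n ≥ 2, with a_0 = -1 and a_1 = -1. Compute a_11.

-442961

With companion matrix T = [[3, 2], [1, 0]], [a_n, a_{n−1}]ᵀ = T·[a_{n−1}, a_{n−2}]ᵀ, so [a_11, a_10]ᵀ = T¹⁰·[a_1, a_0]ᵀ.
T¹⁰ = [[283667, 159294], [79647, 44726]], giving [a_11, a_10]ᵀ = [[-442961], [-124373]].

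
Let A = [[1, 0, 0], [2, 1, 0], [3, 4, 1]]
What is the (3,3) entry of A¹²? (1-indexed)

A = I + N where N = [[0, 0, 0], [2, 0, 0], [3, 4, 0]] is strictly lower-triangular, so N³ = 0.
(I + N)¹² = I + 12·N + 66·N² = [[1, 0, 0], [24, 1, 0], [564, 48, 1]].

1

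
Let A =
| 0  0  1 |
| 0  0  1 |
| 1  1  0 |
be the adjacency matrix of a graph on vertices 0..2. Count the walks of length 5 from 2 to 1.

4

The number of length-5 walks from vertex 2 to vertex 1 is entry (2,1) of A^5, where A is the adjacency matrix.
A^2 = [[1, 1, 0], [1, 1, 0], [0, 0, 2]]
A^3 = [[0, 0, 2], [0, 0, 2], [2, 2, 0]]
A^4 = [[2, 2, 0], [2, 2, 0], [0, 0, 4]]
A^5 = [[0, 0, 4], [0, 0, 4], [4, 4, 0]]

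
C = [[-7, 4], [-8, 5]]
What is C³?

[[-55, 28], [-56, 29]]

tr C = -2 and det C = -3, so the characteristic polynomial is λ² − (-2)λ + (-3) with roots -3 and 1.
Eigenvectors give P = [[1, -1], [1, -2]] with P⁻¹ = [[2, -1], [1, -1]], and C = P·diag(-3, 1)·P⁻¹.
Then C³ = P·diag(-27, 1)·P⁻¹ = [[-27, -1], [-27, -2]] · [[2, -1], [1, -1]] = [[-55, 28], [-56, 29]].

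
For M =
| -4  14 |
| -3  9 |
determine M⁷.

tr M = 5 and det M = 6, so the characteristic polynomial is λ² − (5)λ + (6) with roots 3 and 2.
Eigenvectors give P = [[2, 7], [1, 3]] with P⁻¹ = [[-3, 7], [1, -2]], and M = P·diag(3, 2)·P⁻¹.
Then M⁷ = P·diag(2187, 128)·P⁻¹ = [[4374, 896], [2187, 384]] · [[-3, 7], [1, -2]] = [[-12226, 28826], [-6177, 14541]].

[[-12226, 28826], [-6177, 14541]]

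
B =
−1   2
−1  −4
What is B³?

[[11, 38], [−19, −46]]

tr B = −5 and det B = 6, so the characteristic polynomial is λ² − (−5)λ + (6) with roots −2 and −3.
Eigenvectors give P = [[2, −1], [−1, 1]] with P⁻¹ = [[1, 1], [1, 2]], and B = P·diag(−2, −3)·P⁻¹.
Then B³ = P·diag(−8, −27)·P⁻¹ = [[−16, 27], [8, −27]] · [[1, 1], [1, 2]] = [[11, 38], [−19, −46]].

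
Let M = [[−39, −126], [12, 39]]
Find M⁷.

tr M = 0 and det M = −9, so the characteristic polynomial is λ² − (0)λ + (−9) with roots 3 and −3.
Eigenvectors give P = [[3, 7], [−1, −2]] with P⁻¹ = [[−2, −7], [1, 3]], and M = P·diag(3, −3)·P⁻¹.
Then M⁷ = P·diag(2187, −2187)·P⁻¹ = [[6561, −15309], [−2187, 4374]] · [[−2, −7], [1, 3]] = [[−28431, −91854], [8748, 28431]].

[[−28431, −91854], [8748, 28431]]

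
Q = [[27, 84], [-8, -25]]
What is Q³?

[[195, 588], [-56, -169]]

tr Q = 2 and det Q = -3, so the characteristic polynomial is λ² − (2)λ + (-3) with roots 3 and -1.
Eigenvectors give P = [[7, -3], [-2, 1]] with P⁻¹ = [[1, 3], [2, 7]], and Q = P·diag(3, -1)·P⁻¹.
Then Q³ = P·diag(27, -1)·P⁻¹ = [[189, 3], [-54, -1]] · [[1, 3], [2, 7]] = [[195, 588], [-56, -169]].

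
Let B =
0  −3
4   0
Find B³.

B² = [[−12, 0], [0, −12]]
B³ = [[0, 36], [−48, 0]]

[[0, 36], [−48, 0]]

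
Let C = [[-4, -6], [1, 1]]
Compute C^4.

[[46, 90], [-15, -29]]

tr C = -3 and det C = 2, so the characteristic polynomial is λ² − (-3)λ + (2) with roots -1 and -2.
Eigenvectors give P = [[-2, -3], [1, 1]] with P⁻¹ = [[1, 3], [-1, -2]], and C = P·diag(-1, -2)·P⁻¹.
Then C^4 = P·diag(1, 16)·P⁻¹ = [[-2, -48], [1, 16]] · [[1, 3], [-1, -2]] = [[46, 90], [-15, -29]].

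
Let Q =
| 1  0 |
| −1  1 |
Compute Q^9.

[[1, 0], [−9, 1]]

Q = I + N where N = [[0, 0], [−1, 0]] is strictly lower-triangular, so N^2 = 0.
(I + N)^9 = I + 9·N = [[1, 0], [−9, 1]].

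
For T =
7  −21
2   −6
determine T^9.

T² = T (a projection; rank 1, trace 1), so T^9 = T.

[[7, −21], [2, −6]]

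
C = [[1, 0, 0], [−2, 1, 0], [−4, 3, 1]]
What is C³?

C = I + N where N = [[0, 0, 0], [−2, 0, 0], [−4, 3, 0]] is strictly lower-triangular, so N³ = 0.
(I + N)³ = I + 3·N + 3·N² = [[1, 0, 0], [−6, 1, 0], [−30, 9, 1]].

[[1, 0, 0], [−6, 1, 0], [−30, 9, 1]]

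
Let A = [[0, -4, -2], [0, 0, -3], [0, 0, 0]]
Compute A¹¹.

[[0, 0, 0], [0, 0, 0], [0, 0, 0]]

A is strictly triangular, hence nilpotent: A³ = 0, so A¹¹ = 0.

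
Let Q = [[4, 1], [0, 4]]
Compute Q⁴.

[[256, 256], [0, 256]]

Q² = [[16, 8], [0, 16]]
Q³ = [[64, 48], [0, 64]]
Q⁴ = [[256, 256], [0, 256]]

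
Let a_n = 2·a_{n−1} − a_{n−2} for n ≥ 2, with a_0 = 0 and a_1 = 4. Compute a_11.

44

With companion matrix C = [[2, −1], [1, 0]], [a_n, a_{n−1}]ᵀ = C·[a_{n−1}, a_{n−2}]ᵀ, so [a_11, a_10]ᵀ = C¹⁰·[a_1, a_0]ᵀ.
C¹⁰ = [[11, −10], [10, −9]], giving [a_11, a_10]ᵀ = [[44], [40]].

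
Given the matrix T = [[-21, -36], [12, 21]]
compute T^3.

[[-189, -324], [108, 189]]

tr T = 0 and det T = -9, so the characteristic polynomial is λ² − (0)λ + (-9) with roots 3 and -3.
Eigenvectors give P = [[-3, -2], [2, 1]] with P⁻¹ = [[1, 2], [-2, -3]], and T = P·diag(3, -3)·P⁻¹.
Then T^3 = P·diag(27, -27)·P⁻¹ = [[-81, 54], [54, -27]] · [[1, 2], [-2, -3]] = [[-189, -324], [108, 189]].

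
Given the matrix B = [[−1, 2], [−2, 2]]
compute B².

[[−3, 2], [−2, 0]]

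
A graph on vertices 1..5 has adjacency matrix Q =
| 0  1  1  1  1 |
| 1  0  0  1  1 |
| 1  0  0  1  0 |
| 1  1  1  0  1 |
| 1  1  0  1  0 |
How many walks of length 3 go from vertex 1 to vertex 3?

The number of length-3 walks from vertex 1 to vertex 3 is entry (1,3) of Q³, where Q is the adjacency matrix.
Q² = [[4, 2, 1, 3, 2], [2, 3, 2, 2, 2], [1, 2, 2, 1, 2], [3, 2, 1, 4, 2], [2, 2, 2, 2, 3]]
Q³ = [[8, 9, 7, 9, 9], [9, 6, 4, 9, 7], [7, 4, 2, 7, 4], [9, 9, 7, 8, 9], [9, 7, 4, 9, 6]]

7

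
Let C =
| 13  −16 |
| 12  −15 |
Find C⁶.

[[−2183, 2912], [−2184, 2913]]

tr C = −2 and det C = −3, so the characteristic polynomial is λ² − (−2)λ + (−3) with roots −3 and 1.
Eigenvectors give P = [[−1, 4], [−1, 3]] with P⁻¹ = [[3, −4], [1, −1]], and C = P·diag(−3, 1)·P⁻¹.
Then C⁶ = P·diag(729, 1)·P⁻¹ = [[−729, 4], [−729, 3]] · [[3, −4], [1, −1]] = [[−2183, 2912], [−2184, 2913]].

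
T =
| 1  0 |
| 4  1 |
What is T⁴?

T = I + N where N = [[0, 0], [4, 0]] is strictly lower-triangular, so N² = 0.
(I + N)⁴ = I + 4·N = [[1, 0], [16, 1]].

[[1, 0], [16, 1]]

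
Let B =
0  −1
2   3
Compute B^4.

[[−14, −15], [30, 31]]

tr B = 3 and det B = 2, so the characteristic polynomial is λ² − (3)λ + (2) with roots 2 and 1.
Eigenvectors give P = [[−1, −1], [2, 1]] with P⁻¹ = [[1, 1], [−2, −1]], and B = P·diag(2, 1)·P⁻¹.
Then B^4 = P·diag(16, 1)·P⁻¹ = [[−16, −1], [32, 1]] · [[1, 1], [−2, −1]] = [[−14, −15], [30, 31]].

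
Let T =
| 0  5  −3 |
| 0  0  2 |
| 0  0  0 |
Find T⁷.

[[0, 0, 0], [0, 0, 0], [0, 0, 0]]

T is strictly triangular, hence nilpotent: T³ = 0, so T⁷ = 0.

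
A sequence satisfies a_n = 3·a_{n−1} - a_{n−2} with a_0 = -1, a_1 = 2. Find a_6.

With companion matrix Q = [[3, -1], [1, 0]], [a_n, a_{n−1}]ᵀ = Q·[a_{n−1}, a_{n−2}]ᵀ, so [a_6, a_5]ᵀ = Q⁵·[a_1, a_0]ᵀ.
Q⁵ = [[144, -55], [55, -21]], giving [a_6, a_5]ᵀ = [[343], [131]].

343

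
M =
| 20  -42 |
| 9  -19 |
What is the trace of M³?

tr M = 1 and det M = -2, so the characteristic polynomial is λ² − (1)λ + (-2) with roots -1 and 2.
Eigenvectors give P = [[2, 7], [1, 3]] with P⁻¹ = [[-3, 7], [1, -2]], and M = P·diag(-1, 2)·P⁻¹.
Then M³ = P·diag(-1, 8)·P⁻¹ = [[-2, 56], [-1, 24]] · [[-3, 7], [1, -2]] = [[62, -126], [27, -55]].

7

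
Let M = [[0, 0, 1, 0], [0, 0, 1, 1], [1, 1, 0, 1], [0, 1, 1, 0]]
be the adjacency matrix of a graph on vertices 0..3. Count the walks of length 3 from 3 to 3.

The number of length-3 walks from vertex 3 to vertex 3 is entry (3,3) of M³, where M is the adjacency matrix.
M² = [[1, 1, 0, 1], [1, 2, 1, 1], [0, 1, 3, 1], [1, 1, 1, 2]]
M³ = [[0, 1, 3, 1], [1, 2, 4, 3], [3, 4, 2, 4], [1, 3, 4, 2]]

2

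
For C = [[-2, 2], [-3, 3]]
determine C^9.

[[-2, 2], [-3, 3]]

C² = C (a projection; rank 1, trace 1), so C^9 = C.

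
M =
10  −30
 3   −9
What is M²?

[[10, −30], [3, −9]]

M² = M (a projection; rank 1, trace 1), so M² = M.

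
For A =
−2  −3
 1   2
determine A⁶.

[[1, 0], [0, 1]]

A² = I (check: tr A = 0 and det A = −1), so A⁶ = I since 6 is even.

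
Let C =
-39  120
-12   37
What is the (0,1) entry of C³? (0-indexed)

tr C = -2 and det C = -3, so the characteristic polynomial is λ² − (-2)λ + (-3) with roots -3 and 1.
Eigenvectors give P = [[10, 3], [3, 1]] with P⁻¹ = [[1, -3], [-3, 10]], and C = P·diag(-3, 1)·P⁻¹.
Then C³ = P·diag(-27, 1)·P⁻¹ = [[-270, 3], [-81, 1]] · [[1, -3], [-3, 10]] = [[-279, 840], [-84, 253]].

840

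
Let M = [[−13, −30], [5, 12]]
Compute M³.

[[−97, −210], [35, 78]]

tr M = −1 and det M = −6, so the characteristic polynomial is λ² − (−1)λ + (−6) with roots 2 and −3.
Eigenvectors give P = [[2, 3], [−1, −1]] with P⁻¹ = [[−1, −3], [1, 2]], and M = P·diag(2, −3)·P⁻¹.
Then M³ = P·diag(8, −27)·P⁻¹ = [[16, −81], [−8, 27]] · [[−1, −3], [1, 2]] = [[−97, −210], [35, 78]].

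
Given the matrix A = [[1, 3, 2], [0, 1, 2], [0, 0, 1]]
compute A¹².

[[1, 36, 420], [0, 1, 24], [0, 0, 1]]

A = I + N where N = [[0, 3, 2], [0, 0, 2], [0, 0, 0]] is strictly upper-triangular, so N³ = 0.
(I + N)¹² = I + 12·N + 66·N² = [[1, 36, 420], [0, 1, 24], [0, 0, 1]].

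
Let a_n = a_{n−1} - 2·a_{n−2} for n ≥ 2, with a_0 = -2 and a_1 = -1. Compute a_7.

With companion matrix M = [[1, -2], [1, 0]], [a_n, a_{n−1}]ᵀ = M·[a_{n−1}, a_{n−2}]ᵀ, so [a_7, a_6]ᵀ = M^6·[a_1, a_0]ᵀ.
M^6 = [[7, -10], [5, 2]], giving [a_7, a_6]ᵀ = [[13], [-9]].

13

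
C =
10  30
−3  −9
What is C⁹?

[[10, 30], [−3, −9]]

C² = C (a projection; rank 1, trace 1), so C⁹ = C.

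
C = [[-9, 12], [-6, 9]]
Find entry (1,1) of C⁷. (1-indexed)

tr C = 0 and det C = -9, so the characteristic polynomial is λ² − (0)λ + (-9) with roots -3 and 3.
Eigenvectors give P = [[-2, -1], [-1, -1]] with P⁻¹ = [[-1, 1], [1, -2]], and C = P·diag(-3, 3)·P⁻¹.
Then C⁷ = P·diag(-2187, 2187)·P⁻¹ = [[4374, -2187], [2187, -2187]] · [[-1, 1], [1, -2]] = [[-6561, 8748], [-4374, 6561]].

-6561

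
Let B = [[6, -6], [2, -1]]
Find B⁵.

tr B = 5 and det B = 6, so the characteristic polynomial is λ² − (5)λ + (6) with roots 3 and 2.
Eigenvectors give P = [[2, -3], [1, -2]] with P⁻¹ = [[2, -3], [1, -2]], and B = P·diag(3, 2)·P⁻¹.
Then B⁵ = P·diag(243, 32)·P⁻¹ = [[486, -96], [243, -64]] · [[2, -3], [1, -2]] = [[876, -1266], [422, -601]].

[[876, -1266], [422, -601]]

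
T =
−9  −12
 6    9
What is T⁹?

[[−59049, −78732], [39366, 59049]]

tr T = 0 and det T = −9, so the characteristic polynomial is λ² − (0)λ + (−9) with roots 3 and −3.
Eigenvectors give P = [[−1, 2], [1, −1]] with P⁻¹ = [[1, 2], [1, 1]], and T = P·diag(3, −3)·P⁻¹.
Then T⁹ = P·diag(19683, −19683)·P⁻¹ = [[−19683, −39366], [19683, 19683]] · [[1, 2], [1, 1]] = [[−59049, −78732], [39366, 59049]].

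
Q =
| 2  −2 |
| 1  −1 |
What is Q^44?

Q² = Q (a projection; rank 1, trace 1), so Q^44 = Q.

[[2, −2], [1, −1]]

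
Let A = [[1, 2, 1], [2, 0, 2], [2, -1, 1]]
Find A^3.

A^2 = [[7, 1, 6], [6, 2, 4], [2, 3, 1]]
A^3 = [[21, 8, 15], [18, 8, 14], [10, 3, 9]]

[[21, 8, 15], [18, 8, 14], [10, 3, 9]]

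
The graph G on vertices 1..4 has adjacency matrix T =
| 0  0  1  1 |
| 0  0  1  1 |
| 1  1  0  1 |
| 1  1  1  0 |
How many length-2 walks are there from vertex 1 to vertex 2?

The number of length-2 walks from vertex 1 to vertex 2 is entry (1,2) of T², where T is the adjacency matrix.
T² = [[2, 2, 1, 1], [2, 2, 1, 1], [1, 1, 3, 2], [1, 1, 2, 3]]

2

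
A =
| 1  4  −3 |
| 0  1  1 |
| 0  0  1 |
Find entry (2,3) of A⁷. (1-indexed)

7

A = I + N where N = [[0, 4, −3], [0, 0, 1], [0, 0, 0]] is strictly upper-triangular, so N³ = 0.
(I + N)⁷ = I + 7·N + 21·N² = [[1, 28, 63], [0, 1, 7], [0, 0, 1]].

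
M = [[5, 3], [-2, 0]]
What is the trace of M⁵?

tr M = 5 and det M = 6, so the characteristic polynomial is λ² − (5)λ + (6) with roots 3 and 2.
Eigenvectors give P = [[3, -1], [-2, 1]] with P⁻¹ = [[1, 1], [2, 3]], and M = P·diag(3, 2)·P⁻¹.
Then M⁵ = P·diag(243, 32)·P⁻¹ = [[729, -32], [-486, 32]] · [[1, 1], [2, 3]] = [[665, 633], [-422, -390]].

275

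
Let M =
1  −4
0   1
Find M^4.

M = I + N where N = [[0, −4], [0, 0]] is strictly upper-triangular, so N^2 = 0.
(I + N)^4 = I + 4·N = [[1, −16], [0, 1]].

[[1, −16], [0, 1]]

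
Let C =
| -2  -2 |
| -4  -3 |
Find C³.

[[-64, -54], [-108, -91]]

C² = [[12, 10], [20, 17]]
C³ = [[-64, -54], [-108, -91]]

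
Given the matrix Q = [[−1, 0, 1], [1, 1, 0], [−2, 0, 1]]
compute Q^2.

[[−1, 0, 0], [0, 1, 1], [0, 0, −1]]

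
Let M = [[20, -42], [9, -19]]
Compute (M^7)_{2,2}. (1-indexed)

-775

tr M = 1 and det M = -2, so the characteristic polynomial is λ² − (1)λ + (-2) with roots 2 and -1.
Eigenvectors give P = [[7, 2], [3, 1]] with P⁻¹ = [[1, -2], [-3, 7]], and M = P·diag(2, -1)·P⁻¹.
Then M^7 = P·diag(128, -1)·P⁻¹ = [[896, -2], [384, -1]] · [[1, -2], [-3, 7]] = [[902, -1806], [387, -775]].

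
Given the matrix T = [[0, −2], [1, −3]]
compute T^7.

tr T = −3 and det T = 2, so the characteristic polynomial is λ² − (−3)λ + (2) with roots −2 and −1.
Eigenvectors give P = [[−1, 2], [−1, 1]] with P⁻¹ = [[1, −2], [1, −1]], and T = P·diag(−2, −1)·P⁻¹.
Then T^7 = P·diag(−128, −1)·P⁻¹ = [[128, −2], [128, −1]] · [[1, −2], [1, −1]] = [[126, −254], [127, −255]].

[[126, −254], [127, −255]]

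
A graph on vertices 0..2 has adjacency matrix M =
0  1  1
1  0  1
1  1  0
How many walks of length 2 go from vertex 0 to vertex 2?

1

The number of length-2 walks from vertex 0 to vertex 2 is entry (0,2) of M², where M is the adjacency matrix.
M² = [[2, 1, 1], [1, 2, 1], [1, 1, 2]]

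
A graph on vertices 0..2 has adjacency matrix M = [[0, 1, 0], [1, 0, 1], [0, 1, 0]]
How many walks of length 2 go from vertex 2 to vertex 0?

The number of length-2 walks from vertex 2 to vertex 0 is entry (2,0) of M², where M is the adjacency matrix.
M² = [[1, 0, 1], [0, 2, 0], [1, 0, 1]]

1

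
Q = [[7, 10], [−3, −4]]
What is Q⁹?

tr Q = 3 and det Q = 2, so the characteristic polynomial is λ² − (3)λ + (2) with roots 1 and 2.
Eigenvectors give P = [[−5, −2], [3, 1]] with P⁻¹ = [[1, 2], [−3, −5]], and Q = P·diag(1, 2)·P⁻¹.
Then Q⁹ = P·diag(1, 512)·P⁻¹ = [[−5, −1024], [3, 512]] · [[1, 2], [−3, −5]] = [[3067, 5110], [−1533, −2554]].

[[3067, 5110], [−1533, −2554]]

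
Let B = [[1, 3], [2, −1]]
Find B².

[[7, 0], [0, 7]]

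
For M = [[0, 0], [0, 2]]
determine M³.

M² = [[0, 0], [0, 4]]
M³ = [[0, 0], [0, 8]]

[[0, 0], [0, 8]]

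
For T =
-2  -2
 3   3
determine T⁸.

T² = T (a projection; rank 1, trace 1), so T⁸ = T.

[[-2, -2], [3, 3]]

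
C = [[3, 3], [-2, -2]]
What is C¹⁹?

[[3, 3], [-2, -2]]

C² = C (a projection; rank 1, trace 1), so C¹⁹ = C.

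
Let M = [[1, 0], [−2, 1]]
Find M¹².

[[1, 0], [−24, 1]]

M = I + N where N = [[0, 0], [−2, 0]] is strictly lower-triangular, so N² = 0.
(I + N)¹² = I + 12·N = [[1, 0], [−24, 1]].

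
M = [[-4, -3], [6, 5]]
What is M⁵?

tr M = 1 and det M = -2, so the characteristic polynomial is λ² − (1)λ + (-2) with roots 2 and -1.
Eigenvectors give P = [[-1, -1], [2, 1]] with P⁻¹ = [[1, 1], [-2, -1]], and M = P·diag(2, -1)·P⁻¹.
Then M⁵ = P·diag(32, -1)·P⁻¹ = [[-32, 1], [64, -1]] · [[1, 1], [-2, -1]] = [[-34, -33], [66, 65]].

[[-34, -33], [66, 65]]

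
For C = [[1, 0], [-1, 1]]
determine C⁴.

C = I + N where N = [[0, 0], [-1, 0]] is strictly lower-triangular, so N² = 0.
(I + N)⁴ = I + 4·N = [[1, 0], [-4, 1]].

[[1, 0], [-4, 1]]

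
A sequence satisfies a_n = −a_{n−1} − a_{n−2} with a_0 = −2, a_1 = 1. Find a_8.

With companion matrix B = [[−1, −1], [1, 0]], [a_n, a_{n−1}]ᵀ = B·[a_{n−1}, a_{n−2}]ᵀ, so [a_8, a_7]ᵀ = B⁷·[a_1, a_0]ᵀ.
B⁷ = [[−1, −1], [1, 0]], giving [a_8, a_7]ᵀ = [[1], [1]].

1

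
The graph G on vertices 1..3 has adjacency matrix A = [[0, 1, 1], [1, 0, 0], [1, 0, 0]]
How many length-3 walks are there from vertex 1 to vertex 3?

2

The number of length-3 walks from vertex 1 to vertex 3 is entry (1,3) of A^3, where A is the adjacency matrix.
A^2 = [[2, 0, 0], [0, 1, 1], [0, 1, 1]]
A^3 = [[0, 2, 2], [2, 0, 0], [2, 0, 0]]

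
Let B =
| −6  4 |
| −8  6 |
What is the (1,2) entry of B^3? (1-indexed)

16

tr B = 0 and det B = −4, so the characteristic polynomial is λ² − (0)λ + (−4) with roots 2 and −2.
Eigenvectors give P = [[−1, 1], [−2, 1]] with P⁻¹ = [[1, −1], [2, −1]], and B = P·diag(2, −2)·P⁻¹.
Then B^3 = P·diag(8, −8)·P⁻¹ = [[−8, −8], [−16, −8]] · [[1, −1], [2, −1]] = [[−24, 16], [−32, 24]].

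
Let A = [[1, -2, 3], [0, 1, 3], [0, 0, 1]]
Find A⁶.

[[1, -12, -72], [0, 1, 18], [0, 0, 1]]

A = I + N where N = [[0, -2, 3], [0, 0, 3], [0, 0, 0]] is strictly upper-triangular, so N³ = 0.
(I + N)⁶ = I + 6·N + 15·N² = [[1, -12, -72], [0, 1, 18], [0, 0, 1]].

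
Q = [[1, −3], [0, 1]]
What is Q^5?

Q = I + N where N = [[0, −3], [0, 0]] is strictly upper-triangular, so N^2 = 0.
(I + N)^5 = I + 5·N = [[1, −15], [0, 1]].

[[1, −15], [0, 1]]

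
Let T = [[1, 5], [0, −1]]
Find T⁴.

T² = I (check: tr T = 0 and det T = −1), so T⁴ = I since 4 is even.

[[1, 0], [0, 1]]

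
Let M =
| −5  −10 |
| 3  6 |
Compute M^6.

M² = M (a projection; rank 1, trace 1), so M^6 = M.

[[−5, −10], [3, 6]]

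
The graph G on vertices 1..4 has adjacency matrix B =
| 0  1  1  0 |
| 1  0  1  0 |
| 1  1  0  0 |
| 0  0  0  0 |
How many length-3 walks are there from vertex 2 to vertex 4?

The number of length-3 walks from vertex 2 to vertex 4 is entry (2,4) of B^3, where B is the adjacency matrix.
B^2 = [[2, 1, 1, 0], [1, 2, 1, 0], [1, 1, 2, 0], [0, 0, 0, 0]]
B^3 = [[2, 3, 3, 0], [3, 2, 3, 0], [3, 3, 2, 0], [0, 0, 0, 0]]

0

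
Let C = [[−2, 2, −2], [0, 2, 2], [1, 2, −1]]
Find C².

[[2, −4, 10], [2, 8, 2], [−3, 4, 3]]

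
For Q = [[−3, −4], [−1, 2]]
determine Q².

[[13, 4], [1, 8]]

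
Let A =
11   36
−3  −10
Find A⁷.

[[515, 1548], [−129, −388]]

tr A = 1 and det A = −2, so the characteristic polynomial is λ² − (1)λ + (−2) with roots 2 and −1.
Eigenvectors give P = [[−4, −3], [1, 1]] with P⁻¹ = [[−1, −3], [1, 4]], and A = P·diag(2, −1)·P⁻¹.
Then A⁷ = P·diag(128, −1)·P⁻¹ = [[−512, 3], [128, −1]] · [[−1, −3], [1, 4]] = [[515, 1548], [−129, −388]].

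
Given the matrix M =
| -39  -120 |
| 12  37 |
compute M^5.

[[-2439, -7320], [732, 2197]]

tr M = -2 and det M = -3, so the characteristic polynomial is λ² − (-2)λ + (-3) with roots -3 and 1.
Eigenvectors give P = [[10, 3], [-3, -1]] with P⁻¹ = [[1, 3], [-3, -10]], and M = P·diag(-3, 1)·P⁻¹.
Then M^5 = P·diag(-243, 1)·P⁻¹ = [[-2430, 3], [729, -1]] · [[1, 3], [-3, -10]] = [[-2439, -7320], [732, 2197]].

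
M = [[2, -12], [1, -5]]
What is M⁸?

[[-764, 3060], [-255, 1021]]

tr M = -3 and det M = 2, so the characteristic polynomial is λ² − (-3)λ + (2) with roots -1 and -2.
Eigenvectors give P = [[4, -3], [1, -1]] with P⁻¹ = [[1, -3], [1, -4]], and M = P·diag(-1, -2)·P⁻¹.
Then M⁸ = P·diag(1, 256)·P⁻¹ = [[4, -768], [1, -256]] · [[1, -3], [1, -4]] = [[-764, 3060], [-255, 1021]].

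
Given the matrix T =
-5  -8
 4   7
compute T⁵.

tr T = 2 and det T = -3, so the characteristic polynomial is λ² − (2)λ + (-3) with roots 3 and -1.
Eigenvectors give P = [[-1, -2], [1, 1]] with P⁻¹ = [[1, 2], [-1, -1]], and T = P·diag(3, -1)·P⁻¹.
Then T⁵ = P·diag(243, -1)·P⁻¹ = [[-243, 2], [243, -1]] · [[1, 2], [-1, -1]] = [[-245, -488], [244, 487]].

[[-245, -488], [244, 487]]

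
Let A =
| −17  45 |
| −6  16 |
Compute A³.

tr A = −1 and det A = −2, so the characteristic polynomial is λ² − (−1)λ + (−2) with roots 1 and −2.
Eigenvectors give P = [[−5, 3], [−2, 1]] with P⁻¹ = [[1, −3], [2, −5]], and A = P·diag(1, −2)·P⁻¹.
Then A³ = P·diag(1, −8)·P⁻¹ = [[−5, −24], [−2, −8]] · [[1, −3], [2, −5]] = [[−53, 135], [−18, 46]].

[[−53, 135], [−18, 46]]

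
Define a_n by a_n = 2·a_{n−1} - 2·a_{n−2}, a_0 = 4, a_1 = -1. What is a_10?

With companion matrix B = [[2, -2], [1, 0]], [a_n, a_{n−1}]ᵀ = B·[a_{n−1}, a_{n−2}]ᵀ, so [a_10, a_9]ᵀ = B^9·[a_1, a_0]ᵀ.
B^9 = [[32, -32], [16, 0]], giving [a_10, a_9]ᵀ = [[-160], [-16]].

-160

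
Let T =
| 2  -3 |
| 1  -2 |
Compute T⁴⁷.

[[2, -3], [1, -2]]

T² = I (check: tr T = 0 and det T = -1), so T⁴⁷ = T since 47 is odd.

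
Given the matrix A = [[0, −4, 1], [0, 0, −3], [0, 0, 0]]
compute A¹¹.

A is strictly triangular, hence nilpotent: A³ = 0, so A¹¹ = 0.

[[0, 0, 0], [0, 0, 0], [0, 0, 0]]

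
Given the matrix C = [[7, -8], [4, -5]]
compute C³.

[[55, -56], [28, -29]]

tr C = 2 and det C = -3, so the characteristic polynomial is λ² − (2)λ + (-3) with roots -1 and 3.
Eigenvectors give P = [[1, 2], [1, 1]] with P⁻¹ = [[-1, 2], [1, -1]], and C = P·diag(-1, 3)·P⁻¹.
Then C³ = P·diag(-1, 27)·P⁻¹ = [[-1, 54], [-1, 27]] · [[-1, 2], [1, -1]] = [[55, -56], [28, -29]].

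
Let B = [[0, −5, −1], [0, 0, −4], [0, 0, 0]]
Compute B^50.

[[0, 0, 0], [0, 0, 0], [0, 0, 0]]

B is strictly triangular, hence nilpotent: B^3 = 0, so B^50 = 0.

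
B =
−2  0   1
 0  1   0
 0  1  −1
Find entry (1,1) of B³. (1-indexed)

−8

B² = [[4, 1, −3], [0, 1, 0], [0, 0, 1]]
B³ = [[−8, −2, 7], [0, 1, 0], [0, 1, −1]]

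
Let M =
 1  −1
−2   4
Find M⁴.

[[59, −105], [−210, 374]]

M² = [[3, −5], [−10, 18]]
M³ = [[13, −23], [−46, 82]]
M⁴ = [[59, −105], [−210, 374]]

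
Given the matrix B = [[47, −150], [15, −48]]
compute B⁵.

[[2507, −8250], [825, −2718]]

tr B = −1 and det B = −6, so the characteristic polynomial is λ² − (−1)λ + (−6) with roots −3 and 2.
Eigenvectors give P = [[3, 10], [1, 3]] with P⁻¹ = [[−3, 10], [1, −3]], and B = P·diag(−3, 2)·P⁻¹.
Then B⁵ = P·diag(−243, 32)·P⁻¹ = [[−729, 320], [−243, 96]] · [[−3, 10], [1, −3]] = [[2507, −8250], [825, −2718]].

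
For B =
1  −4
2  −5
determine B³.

[[25, −52], [26, −53]]

tr B = −4 and det B = 3, so the characteristic polynomial is λ² − (−4)λ + (3) with roots −3 and −1.
Eigenvectors give P = [[1, 2], [1, 1]] with P⁻¹ = [[−1, 2], [1, −1]], and B = P·diag(−3, −1)·P⁻¹.
Then B³ = P·diag(−27, −1)·P⁻¹ = [[−27, −2], [−27, −1]] · [[−1, 2], [1, −1]] = [[25, −52], [26, −53]].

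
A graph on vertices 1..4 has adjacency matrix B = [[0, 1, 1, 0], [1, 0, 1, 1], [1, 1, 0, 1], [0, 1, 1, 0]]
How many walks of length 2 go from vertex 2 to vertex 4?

The number of length-2 walks from vertex 2 to vertex 4 is entry (2,4) of B^2, where B is the adjacency matrix.
B^2 = [[2, 1, 1, 2], [1, 3, 2, 1], [1, 2, 3, 1], [2, 1, 1, 2]]

1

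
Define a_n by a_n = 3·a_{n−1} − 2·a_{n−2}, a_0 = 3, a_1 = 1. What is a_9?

With companion matrix B = [[3, −2], [1, 0]], [a_n, a_{n−1}]ᵀ = B·[a_{n−1}, a_{n−2}]ᵀ, so [a_9, a_8]ᵀ = B⁸·[a_1, a_0]ᵀ.
B⁸ = [[511, −510], [255, −254]], giving [a_9, a_8]ᵀ = [[−1019], [−507]].

−1019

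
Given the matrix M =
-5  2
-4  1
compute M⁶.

[[1457, -728], [1456, -727]]

tr M = -4 and det M = 3, so the characteristic polynomial is λ² − (-4)λ + (3) with roots -3 and -1.
Eigenvectors give P = [[1, -1], [1, -2]] with P⁻¹ = [[2, -1], [1, -1]], and M = P·diag(-3, -1)·P⁻¹.
Then M⁶ = P·diag(729, 1)·P⁻¹ = [[729, -1], [729, -2]] · [[2, -1], [1, -1]] = [[1457, -728], [1456, -727]].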